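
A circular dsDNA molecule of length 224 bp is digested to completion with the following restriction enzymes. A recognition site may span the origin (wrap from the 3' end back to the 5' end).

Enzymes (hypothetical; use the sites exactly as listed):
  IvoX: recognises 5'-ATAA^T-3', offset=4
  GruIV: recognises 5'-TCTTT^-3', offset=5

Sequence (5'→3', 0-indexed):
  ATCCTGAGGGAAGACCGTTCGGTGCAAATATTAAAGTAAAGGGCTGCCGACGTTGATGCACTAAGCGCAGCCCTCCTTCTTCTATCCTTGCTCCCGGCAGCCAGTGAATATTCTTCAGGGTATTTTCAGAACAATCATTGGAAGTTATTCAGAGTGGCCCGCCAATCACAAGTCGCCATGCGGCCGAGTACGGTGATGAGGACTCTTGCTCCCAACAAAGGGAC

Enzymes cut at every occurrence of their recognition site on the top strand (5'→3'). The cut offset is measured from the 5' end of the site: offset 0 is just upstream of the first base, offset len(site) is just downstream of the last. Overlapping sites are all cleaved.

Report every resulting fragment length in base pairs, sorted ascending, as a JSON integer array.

Per-enzyme occurrences:
  IvoX (ATAAT, off=4): no sites
  GruIV (TCTTT, off=5): no sites

All cut coordinates (distinct, sorted): ∅

Fragments:
  no cuts → one circular fragment of 224 bp

[224]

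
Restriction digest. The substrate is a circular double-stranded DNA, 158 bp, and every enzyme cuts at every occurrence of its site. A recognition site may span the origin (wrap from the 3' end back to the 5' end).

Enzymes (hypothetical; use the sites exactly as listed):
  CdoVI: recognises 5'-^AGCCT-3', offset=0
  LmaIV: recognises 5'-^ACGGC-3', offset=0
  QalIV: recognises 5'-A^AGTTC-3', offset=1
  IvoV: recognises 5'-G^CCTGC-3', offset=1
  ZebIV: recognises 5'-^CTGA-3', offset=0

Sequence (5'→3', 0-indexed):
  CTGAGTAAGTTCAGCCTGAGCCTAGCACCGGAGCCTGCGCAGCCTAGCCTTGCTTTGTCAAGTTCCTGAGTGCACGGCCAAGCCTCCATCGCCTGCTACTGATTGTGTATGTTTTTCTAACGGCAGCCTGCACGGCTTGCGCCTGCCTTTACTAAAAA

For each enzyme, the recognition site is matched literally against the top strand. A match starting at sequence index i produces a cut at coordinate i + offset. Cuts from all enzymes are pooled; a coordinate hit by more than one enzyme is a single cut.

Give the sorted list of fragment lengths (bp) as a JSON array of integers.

[2,2,3,3,5,5,5,5,5,7,7,7,7,8,10,11,13,15,17,21]

Site scan:
  CdoVI (AGCCT, off=0): starts [12, 18, 31, 40, 45, 80, 124] → cuts [12, 18, 31, 40, 45, 80, 124]
  LmaIV (ACGGC, off=0): starts [73, 119, 131] → cuts [73, 119, 131]
  QalIV (AAGTTC, off=1): starts [6, 59] → cuts [7, 60]
  IvoV (GCCTGC, off=1): starts [32, 90, 125, 140] → cuts [33, 91, 126, 141]
  ZebIV (CTGA, off=0): starts [0, 15, 65, 98] → cuts [0, 15, 65, 98]

Pooled cuts: [0, 7, 12, 15, 18, 31, 33, 40, 45, 60, 65, 73, 80, 91, 98, 119, 124, 126, 131, 141]

Fragment lengths:
  0→7: 7 bp
  7→12: 5 bp
  12→15: 3 bp
  15→18: 3 bp
  18→31: 13 bp
  31→33: 2 bp
  33→40: 7 bp
  40→45: 5 bp
  45→60: 15 bp
  60→65: 5 bp
  65→73: 8 bp
  73→80: 7 bp
  80→91: 11 bp
  91→98: 7 bp
  98→119: 21 bp
  119→124: 5 bp
  124→126: 2 bp
  126→131: 5 bp
  131→141: 10 bp
  141→0 (wrap): 158-141+0 = 17 bp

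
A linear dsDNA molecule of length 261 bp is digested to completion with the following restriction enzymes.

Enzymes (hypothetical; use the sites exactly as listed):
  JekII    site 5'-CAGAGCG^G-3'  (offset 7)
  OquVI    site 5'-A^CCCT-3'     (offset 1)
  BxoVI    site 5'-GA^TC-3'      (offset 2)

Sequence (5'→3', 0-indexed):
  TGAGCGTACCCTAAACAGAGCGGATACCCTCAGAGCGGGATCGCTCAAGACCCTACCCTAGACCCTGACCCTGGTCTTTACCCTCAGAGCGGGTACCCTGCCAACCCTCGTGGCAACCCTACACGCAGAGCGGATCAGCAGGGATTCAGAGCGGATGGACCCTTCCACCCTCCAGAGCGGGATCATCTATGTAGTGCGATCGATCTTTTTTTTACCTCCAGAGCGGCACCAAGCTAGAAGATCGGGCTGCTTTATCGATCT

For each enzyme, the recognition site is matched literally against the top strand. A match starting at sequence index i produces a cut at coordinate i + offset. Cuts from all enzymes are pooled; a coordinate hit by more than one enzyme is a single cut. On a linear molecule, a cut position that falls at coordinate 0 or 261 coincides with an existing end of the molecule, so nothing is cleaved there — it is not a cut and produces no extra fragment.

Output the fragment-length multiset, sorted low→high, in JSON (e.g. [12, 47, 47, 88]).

Site scan:
  JekII CAGAGCGG/7: at [15, 30, 84, 125, 146, 172, 218] ⇒ [22, 37, 91, 132, 153, 179, 225]
  OquVI ACCCT/1: at [7, 25, 49, 54, 61, 67, 79, 94, 103, 115, 158, 166] ⇒ [8, 26, 50, 55, 62, 68, 80, 95, 104, 116, 159, 167]
  BxoVI GATC/2: at [38, 132, 180, 197, 201, 239, 256] ⇒ [40, 134, 182, 199, 203, 241, 258]

All cut coordinates (distinct, sorted): [8, 22, 26, 37, 40, 50, 55, 62, 68, 80, 91, 95, 104, 116, 132, 134, 153, 159, 167, 179, 182, 199, 203, 225, 241, 258]

Fragment lengths:
  [0,8): 8 bp
  [8,22): 14 bp
  [22,26): 4 bp
  [26,37): 11 bp
  [37,40): 3 bp
  [40,50): 10 bp
  [50,55): 5 bp
  [55,62): 7 bp
  [62,68): 6 bp
  [68,80): 12 bp
  [80,91): 11 bp
  [91,95): 4 bp
  [95,104): 9 bp
  [104,116): 12 bp
  [116,132): 16 bp
  [132,134): 2 bp
  [134,153): 19 bp
  [153,159): 6 bp
  [159,167): 8 bp
  [167,179): 12 bp
  [179,182): 3 bp
  [182,199): 17 bp
  [199,203): 4 bp
  [203,225): 22 bp
  [225,241): 16 bp
  [241,258): 17 bp
  [258,261): 3 bp

[2,3,3,3,4,4,4,5,6,6,7,8,8,9,10,11,11,12,12,12,14,16,16,17,17,19,22]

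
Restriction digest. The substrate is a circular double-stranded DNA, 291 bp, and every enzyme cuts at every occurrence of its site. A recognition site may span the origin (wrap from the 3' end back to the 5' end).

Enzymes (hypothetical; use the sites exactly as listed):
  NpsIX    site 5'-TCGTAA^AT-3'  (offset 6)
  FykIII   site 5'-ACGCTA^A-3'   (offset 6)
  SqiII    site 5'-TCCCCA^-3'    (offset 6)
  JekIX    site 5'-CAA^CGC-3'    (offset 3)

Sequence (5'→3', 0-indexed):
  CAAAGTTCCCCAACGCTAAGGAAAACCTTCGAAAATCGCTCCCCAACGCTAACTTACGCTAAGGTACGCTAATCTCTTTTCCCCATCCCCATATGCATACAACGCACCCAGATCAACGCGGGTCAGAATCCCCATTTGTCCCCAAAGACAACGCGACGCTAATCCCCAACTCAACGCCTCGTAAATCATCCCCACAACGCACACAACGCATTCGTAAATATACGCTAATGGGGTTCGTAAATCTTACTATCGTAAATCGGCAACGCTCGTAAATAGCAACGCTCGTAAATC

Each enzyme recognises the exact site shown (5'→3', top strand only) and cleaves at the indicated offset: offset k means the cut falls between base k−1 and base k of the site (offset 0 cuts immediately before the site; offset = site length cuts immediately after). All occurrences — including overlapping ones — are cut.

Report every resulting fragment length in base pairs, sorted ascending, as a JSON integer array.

Site scan:
  NpsIX TCGTAAAT/6: at [178, 211, 234, 249, 266, 282] ⇒ [184, 217, 240, 255, 272, 288]
  FykIII ACGCTAA/6: at [12, 45, 55, 65, 155, 221] ⇒ [18, 51, 61, 71, 161, 227]
  SqiII TCCCCA/6: at [6, 39, 79, 85, 128, 138, 162, 188] ⇒ [12, 45, 85, 91, 134, 144, 168, 194]
  JekIX CAACGC/3: at [10, 43, 99, 113, 148, 171, 194, 203, 260, 276] ⇒ [13, 46, 102, 116, 151, 174, 197, 206, 263, 279]

All cut coordinates (distinct, sorted): [12, 13, 18, 45, 46, 51, 61, 71, 85, 91, 102, 116, 134, 144, 151, 161, 168, 174, 184, 194, 197, 206, 217, 227, 240, 255, 263, 272, 279, 288]

Fragment lengths:
  12→13: 1 bp
  13→18: 5 bp
  18→45: 27 bp
  45→46: 1 bp
  46→51: 5 bp
  51→61: 10 bp
  61→71: 10 bp
  71→85: 14 bp
  85→91: 6 bp
  91→102: 11 bp
  102→116: 14 bp
  116→134: 18 bp
  134→144: 10 bp
  144→151: 7 bp
  151→161: 10 bp
  161→168: 7 bp
  168→174: 6 bp
  174→184: 10 bp
  184→194: 10 bp
  194→197: 3 bp
  197→206: 9 bp
  206→217: 11 bp
  217→227: 10 bp
  227→240: 13 bp
  240→255: 15 bp
  255→263: 8 bp
  263→272: 9 bp
  272→279: 7 bp
  279→288: 9 bp
  288→12 (wrap): 291-288+12 = 15 bp

[1,1,3,5,5,6,6,7,7,7,8,9,9,9,10,10,10,10,10,10,10,11,11,13,14,14,15,15,18,27]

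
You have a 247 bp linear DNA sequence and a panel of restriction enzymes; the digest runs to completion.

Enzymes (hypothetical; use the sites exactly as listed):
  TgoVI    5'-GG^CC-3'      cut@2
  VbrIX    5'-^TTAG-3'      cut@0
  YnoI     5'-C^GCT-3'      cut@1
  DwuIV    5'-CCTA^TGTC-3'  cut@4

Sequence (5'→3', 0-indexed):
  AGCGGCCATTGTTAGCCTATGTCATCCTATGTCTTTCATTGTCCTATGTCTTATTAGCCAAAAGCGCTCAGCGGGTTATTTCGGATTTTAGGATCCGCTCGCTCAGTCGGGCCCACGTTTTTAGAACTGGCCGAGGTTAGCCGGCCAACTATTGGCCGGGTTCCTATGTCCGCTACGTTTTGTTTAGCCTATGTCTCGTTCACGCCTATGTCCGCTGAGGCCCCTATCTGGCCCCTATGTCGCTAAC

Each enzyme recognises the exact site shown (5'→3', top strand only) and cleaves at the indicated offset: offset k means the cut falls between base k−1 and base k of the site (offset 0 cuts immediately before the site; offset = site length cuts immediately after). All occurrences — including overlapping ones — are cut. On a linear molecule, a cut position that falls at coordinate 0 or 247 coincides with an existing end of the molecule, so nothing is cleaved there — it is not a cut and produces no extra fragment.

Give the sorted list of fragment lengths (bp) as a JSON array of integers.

[4,4,5,5,5,6,6,6,6,7,7,8,8,8,9,9,10,10,11,11,11,11,12,12,17,17,22]

Scan for sites:
  TgoVI GGCC/2: at [3, 109, 128, 142, 153, 218, 229] ⇒ [5, 111, 130, 144, 155, 220, 231]
  VbrIX TTAG/0: at [11, 53, 87, 120, 136, 183] ⇒ [11, 53, 87, 120, 136, 183]
  YnoI CGCT/1: at [64, 95, 99, 170, 212, 240] ⇒ [65, 96, 100, 171, 213, 241]
  DwuIV CCTATGTC/4: at [15, 25, 42, 162, 187, 204, 233] ⇒ [19, 29, 46, 166, 191, 208, 237]

Pooled cuts: [5, 11, 19, 29, 46, 53, 65, 87, 96, 100, 111, 120, 130, 136, 144, 155, 166, 171, 183, 191, 208, 213, 220, 231, 237, 241]

Fragments:
  [0,5): 5 bp
  [5,11): 6 bp
  [11,19): 8 bp
  [19,29): 10 bp
  [29,46): 17 bp
  [46,53): 7 bp
  [53,65): 12 bp
  [65,87): 22 bp
  [87,96): 9 bp
  [96,100): 4 bp
  [100,111): 11 bp
  [111,120): 9 bp
  [120,130): 10 bp
  [130,136): 6 bp
  [136,144): 8 bp
  [144,155): 11 bp
  [155,166): 11 bp
  [166,171): 5 bp
  [171,183): 12 bp
  [183,191): 8 bp
  [191,208): 17 bp
  [208,213): 5 bp
  [213,220): 7 bp
  [220,231): 11 bp
  [231,237): 6 bp
  [237,241): 4 bp
  [241,247): 6 bp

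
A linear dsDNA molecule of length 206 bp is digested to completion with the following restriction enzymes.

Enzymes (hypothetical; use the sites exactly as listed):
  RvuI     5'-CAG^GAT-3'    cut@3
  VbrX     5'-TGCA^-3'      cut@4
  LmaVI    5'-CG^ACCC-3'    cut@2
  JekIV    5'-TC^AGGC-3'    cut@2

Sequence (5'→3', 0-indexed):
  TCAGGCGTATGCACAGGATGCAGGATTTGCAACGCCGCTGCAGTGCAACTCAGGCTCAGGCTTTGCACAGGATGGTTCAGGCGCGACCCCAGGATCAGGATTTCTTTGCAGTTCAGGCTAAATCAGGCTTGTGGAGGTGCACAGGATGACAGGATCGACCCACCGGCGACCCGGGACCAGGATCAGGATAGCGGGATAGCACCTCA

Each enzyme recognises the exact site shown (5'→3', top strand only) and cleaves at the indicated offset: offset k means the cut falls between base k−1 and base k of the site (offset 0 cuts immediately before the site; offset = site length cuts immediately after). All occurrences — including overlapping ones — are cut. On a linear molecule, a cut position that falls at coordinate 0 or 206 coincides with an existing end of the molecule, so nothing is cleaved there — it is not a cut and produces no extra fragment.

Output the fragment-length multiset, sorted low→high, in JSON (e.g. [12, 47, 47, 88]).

Scan for sites:
  RvuI CAGGAT/3: at [13, 20, 67, 89, 95, 141, 149, 177, 183] ⇒ [16, 23, 70, 92, 98, 144, 152, 180, 186]
  VbrX TGCA/4: at [9, 18, 27, 38, 43, 63, 106, 137] ⇒ [13, 22, 31, 42, 47, 67, 110, 141]
  LmaVI CGACCC/2: at [83, 155, 166] ⇒ [85, 157, 168]
  JekIV TCAGGC/2: at [0, 49, 55, 76, 112, 122] ⇒ [2, 51, 57, 78, 114, 124]

All cut coordinates (distinct, sorted): [2, 13, 16, 22, 23, 31, 42, 47, 51, 57, 67, 70, 78, 85, 92, 98, 110, 114, 124, 141, 144, 152, 157, 168, 180, 186]

Fragments:
  [0,2): 2 bp
  [2,13): 11 bp
  [13,16): 3 bp
  [16,22): 6 bp
  [22,23): 1 bp
  [23,31): 8 bp
  [31,42): 11 bp
  [42,47): 5 bp
  [47,51): 4 bp
  [51,57): 6 bp
  [57,67): 10 bp
  [67,70): 3 bp
  [70,78): 8 bp
  [78,85): 7 bp
  [85,92): 7 bp
  [92,98): 6 bp
  [98,110): 12 bp
  [110,114): 4 bp
  [114,124): 10 bp
  [124,141): 17 bp
  [141,144): 3 bp
  [144,152): 8 bp
  [152,157): 5 bp
  [157,168): 11 bp
  [168,180): 12 bp
  [180,186): 6 bp
  [186,206): 20 bp

[1,2,3,3,3,4,4,5,5,6,6,6,6,7,7,8,8,8,10,10,11,11,11,12,12,17,20]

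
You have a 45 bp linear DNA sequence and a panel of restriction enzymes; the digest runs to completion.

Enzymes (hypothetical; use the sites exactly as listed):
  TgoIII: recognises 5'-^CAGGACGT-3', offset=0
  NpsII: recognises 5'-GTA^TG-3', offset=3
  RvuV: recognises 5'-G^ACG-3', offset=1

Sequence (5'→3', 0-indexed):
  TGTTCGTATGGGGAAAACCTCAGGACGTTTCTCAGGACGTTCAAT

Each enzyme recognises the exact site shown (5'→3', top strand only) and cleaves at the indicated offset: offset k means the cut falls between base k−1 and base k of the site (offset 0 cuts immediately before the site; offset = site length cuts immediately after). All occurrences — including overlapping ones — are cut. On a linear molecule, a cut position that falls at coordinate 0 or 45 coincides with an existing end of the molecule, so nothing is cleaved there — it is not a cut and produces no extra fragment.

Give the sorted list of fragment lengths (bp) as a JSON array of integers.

Per-enzyme occurrences:
  TgoIII CAGGACGT/0: at [20, 32] ⇒ [20, 32]
  NpsII GTATG/3: at [5] ⇒ [8]
  RvuV GACG/1: at [23, 35] ⇒ [24, 36]

Pooled cuts: [8, 20, 24, 32, 36]

Fragment lengths:
  [0,8): 8 bp
  [8,20): 12 bp
  [20,24): 4 bp
  [24,32): 8 bp
  [32,36): 4 bp
  [36,45): 9 bp

[4,4,8,8,9,12]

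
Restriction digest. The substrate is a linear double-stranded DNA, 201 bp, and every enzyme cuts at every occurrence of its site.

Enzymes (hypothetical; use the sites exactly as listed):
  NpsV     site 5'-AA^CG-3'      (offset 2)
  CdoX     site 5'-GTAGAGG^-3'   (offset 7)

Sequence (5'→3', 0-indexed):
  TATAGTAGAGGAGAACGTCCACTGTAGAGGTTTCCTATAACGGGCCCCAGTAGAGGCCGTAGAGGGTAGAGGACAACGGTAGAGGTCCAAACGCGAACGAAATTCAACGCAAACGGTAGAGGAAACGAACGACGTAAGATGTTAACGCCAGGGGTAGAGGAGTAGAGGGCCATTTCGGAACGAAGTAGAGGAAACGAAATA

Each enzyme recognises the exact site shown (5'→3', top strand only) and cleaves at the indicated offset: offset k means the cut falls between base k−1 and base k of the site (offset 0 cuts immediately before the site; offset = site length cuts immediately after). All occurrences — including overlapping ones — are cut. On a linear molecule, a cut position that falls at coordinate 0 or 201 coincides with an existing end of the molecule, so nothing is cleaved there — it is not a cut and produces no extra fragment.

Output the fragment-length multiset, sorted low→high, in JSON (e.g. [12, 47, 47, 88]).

Per-enzyme occurrences:
  NpsV AACG/2: at [13, 38, 74, 89, 95, 105, 111, 123, 127, 143, 178, 192] ⇒ [15, 40, 76, 91, 97, 107, 113, 125, 129, 145, 180, 194]
  CdoX GTAGAGG/7: at [4, 23, 49, 58, 65, 78, 115, 153, 161, 184] ⇒ [11, 30, 56, 65, 72, 85, 122, 160, 168, 191]

All cut coordinates (distinct, sorted): [11, 15, 30, 40, 56, 65, 72, 76, 85, 91, 97, 107, 113, 122, 125, 129, 145, 160, 168, 180, 191, 194]

Fragment lengths:
  [0,11): 11 bp
  [11,15): 4 bp
  [15,30): 15 bp
  [30,40): 10 bp
  [40,56): 16 bp
  [56,65): 9 bp
  [65,72): 7 bp
  [72,76): 4 bp
  [76,85): 9 bp
  [85,91): 6 bp
  [91,97): 6 bp
  [97,107): 10 bp
  [107,113): 6 bp
  [113,122): 9 bp
  [122,125): 3 bp
  [125,129): 4 bp
  [129,145): 16 bp
  [145,160): 15 bp
  [160,168): 8 bp
  [168,180): 12 bp
  [180,191): 11 bp
  [191,194): 3 bp
  [194,201): 7 bp

[3,3,4,4,4,6,6,6,7,7,8,9,9,9,10,10,11,11,12,15,15,16,16]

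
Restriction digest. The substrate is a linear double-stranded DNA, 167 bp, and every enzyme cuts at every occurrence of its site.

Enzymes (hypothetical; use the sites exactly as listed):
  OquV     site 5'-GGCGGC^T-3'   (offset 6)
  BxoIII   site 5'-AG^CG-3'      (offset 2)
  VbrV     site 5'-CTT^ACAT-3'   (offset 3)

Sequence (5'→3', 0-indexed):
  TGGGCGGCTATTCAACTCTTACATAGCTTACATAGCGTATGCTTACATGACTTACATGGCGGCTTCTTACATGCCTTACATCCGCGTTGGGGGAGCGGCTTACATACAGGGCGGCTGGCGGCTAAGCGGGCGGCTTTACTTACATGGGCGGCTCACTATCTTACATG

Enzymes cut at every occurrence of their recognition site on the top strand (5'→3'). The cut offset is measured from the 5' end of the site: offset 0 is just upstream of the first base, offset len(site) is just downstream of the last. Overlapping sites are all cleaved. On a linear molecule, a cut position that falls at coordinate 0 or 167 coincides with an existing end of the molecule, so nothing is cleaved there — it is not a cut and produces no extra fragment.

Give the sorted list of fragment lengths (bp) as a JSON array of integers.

Site scan:
  OquV (GGCGGCT, off=6): starts [2, 57, 109, 116, 128, 146] → cuts [8, 63, 115, 122, 134, 152]
  BxoIII (AGCG, off=2): starts [33, 93, 124] → cuts [35, 95, 126]
  VbrV (CTTACAT, off=3): starts [17, 26, 41, 50, 65, 74, 98, 138, 159] → cuts [20, 29, 44, 53, 68, 77, 101, 141, 162]

All cut coordinates (distinct, sorted): [8, 20, 29, 35, 44, 53, 63, 68, 77, 95, 101, 115, 122, 126, 134, 141, 152, 162]

Fragments:
  [0,8): 8 bp
  [8,20): 12 bp
  [20,29): 9 bp
  [29,35): 6 bp
  [35,44): 9 bp
  [44,53): 9 bp
  [53,63): 10 bp
  [63,68): 5 bp
  [68,77): 9 bp
  [77,95): 18 bp
  [95,101): 6 bp
  [101,115): 14 bp
  [115,122): 7 bp
  [122,126): 4 bp
  [126,134): 8 bp
  [134,141): 7 bp
  [141,152): 11 bp
  [152,162): 10 bp
  [162,167): 5 bp

[4,5,5,6,6,7,7,8,8,9,9,9,9,10,10,11,12,14,18]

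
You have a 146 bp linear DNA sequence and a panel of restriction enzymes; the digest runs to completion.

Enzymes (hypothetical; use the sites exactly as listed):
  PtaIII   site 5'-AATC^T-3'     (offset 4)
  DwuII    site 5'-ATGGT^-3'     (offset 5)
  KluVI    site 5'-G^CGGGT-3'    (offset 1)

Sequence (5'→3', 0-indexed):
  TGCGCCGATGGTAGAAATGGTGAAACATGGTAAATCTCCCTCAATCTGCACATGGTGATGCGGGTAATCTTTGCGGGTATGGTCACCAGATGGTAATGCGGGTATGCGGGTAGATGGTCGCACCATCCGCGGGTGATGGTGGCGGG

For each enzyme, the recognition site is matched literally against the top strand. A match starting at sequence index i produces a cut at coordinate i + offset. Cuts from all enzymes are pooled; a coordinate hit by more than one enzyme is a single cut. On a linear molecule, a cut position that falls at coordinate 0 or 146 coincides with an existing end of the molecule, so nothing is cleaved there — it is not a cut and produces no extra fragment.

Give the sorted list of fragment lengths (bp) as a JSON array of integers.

[4,4,4,5,6,8,9,9,10,10,10,10,11,11,11,12,12]

Scan for sites:
  PtaIII AATCT/4: at [32, 42, 65] ⇒ [36, 46, 69]
  DwuII ATGGT/5: at [7, 16, 26, 51, 78, 89, 113, 135] ⇒ [12, 21, 31, 56, 83, 94, 118, 140]
  KluVI GCGGGT/1: at [59, 72, 97, 105, 128] ⇒ [60, 73, 98, 106, 129]

Pooled cuts: [12, 21, 31, 36, 46, 56, 60, 69, 73, 83, 94, 98, 106, 118, 129, 140]

Fragment lengths:
  [0,12): 12 bp
  [12,21): 9 bp
  [21,31): 10 bp
  [31,36): 5 bp
  [36,46): 10 bp
  [46,56): 10 bp
  [56,60): 4 bp
  [60,69): 9 bp
  [69,73): 4 bp
  [73,83): 10 bp
  [83,94): 11 bp
  [94,98): 4 bp
  [98,106): 8 bp
  [106,118): 12 bp
  [118,129): 11 bp
  [129,140): 11 bp
  [140,146): 6 bp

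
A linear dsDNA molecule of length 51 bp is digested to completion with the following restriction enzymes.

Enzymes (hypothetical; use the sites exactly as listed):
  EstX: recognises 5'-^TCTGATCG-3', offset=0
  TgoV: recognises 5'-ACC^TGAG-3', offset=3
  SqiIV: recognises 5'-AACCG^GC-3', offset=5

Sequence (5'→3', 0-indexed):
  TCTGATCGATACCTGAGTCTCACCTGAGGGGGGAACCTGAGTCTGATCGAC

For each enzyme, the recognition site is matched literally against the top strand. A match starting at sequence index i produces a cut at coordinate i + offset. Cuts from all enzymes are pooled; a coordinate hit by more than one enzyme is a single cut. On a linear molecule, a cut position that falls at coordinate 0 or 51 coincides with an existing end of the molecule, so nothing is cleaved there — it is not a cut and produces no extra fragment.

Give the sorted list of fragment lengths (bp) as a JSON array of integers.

Site scan:
  EstX TCTGATCG/0: at [0, 41] ⇒ [41] (position 0 is a terminus of the linear molecule — no cut)
  TgoV ACCTGAG/3: at [10, 21, 34] ⇒ [13, 24, 37]
  SqiIV (AACCGGC, off=5): no sites

Pooled cuts: [13, 24, 37, 41]

Fragment lengths:
  [0,13): 13 bp
  [13,24): 11 bp
  [24,37): 13 bp
  [37,41): 4 bp
  [41,51): 10 bp

[4,10,11,13,13]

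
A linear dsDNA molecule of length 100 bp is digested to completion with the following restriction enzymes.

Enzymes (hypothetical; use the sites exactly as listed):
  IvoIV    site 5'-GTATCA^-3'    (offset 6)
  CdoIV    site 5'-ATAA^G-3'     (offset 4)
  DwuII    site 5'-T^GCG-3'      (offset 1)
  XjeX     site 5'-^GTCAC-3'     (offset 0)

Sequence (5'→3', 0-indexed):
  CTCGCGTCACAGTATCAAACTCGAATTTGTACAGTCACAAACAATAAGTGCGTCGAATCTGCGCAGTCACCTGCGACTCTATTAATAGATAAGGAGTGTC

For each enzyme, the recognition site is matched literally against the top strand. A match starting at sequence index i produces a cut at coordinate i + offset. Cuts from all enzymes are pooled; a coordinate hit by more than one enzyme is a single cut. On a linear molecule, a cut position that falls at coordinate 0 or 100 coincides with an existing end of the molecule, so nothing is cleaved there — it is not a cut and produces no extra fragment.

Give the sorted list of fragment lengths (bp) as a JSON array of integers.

[2,5,5,7,8,11,12,14,16,20]

Per-enzyme occurrences:
  IvoIV GTATCA/6: at [11] ⇒ [17]
  CdoIV ATAAG/4: at [43, 88] ⇒ [47, 92]
  DwuII TGCG/1: at [48, 59, 71] ⇒ [49, 60, 72]
  XjeX GTCAC/0: at [5, 33, 65] ⇒ [5, 33, 65]

Pooled cuts: [5, 17, 33, 47, 49, 60, 65, 72, 92]

Fragments:
  [0,5): 5 bp
  [5,17): 12 bp
  [17,33): 16 bp
  [33,47): 14 bp
  [47,49): 2 bp
  [49,60): 11 bp
  [60,65): 5 bp
  [65,72): 7 bp
  [72,92): 20 bp
  [92,100): 8 bp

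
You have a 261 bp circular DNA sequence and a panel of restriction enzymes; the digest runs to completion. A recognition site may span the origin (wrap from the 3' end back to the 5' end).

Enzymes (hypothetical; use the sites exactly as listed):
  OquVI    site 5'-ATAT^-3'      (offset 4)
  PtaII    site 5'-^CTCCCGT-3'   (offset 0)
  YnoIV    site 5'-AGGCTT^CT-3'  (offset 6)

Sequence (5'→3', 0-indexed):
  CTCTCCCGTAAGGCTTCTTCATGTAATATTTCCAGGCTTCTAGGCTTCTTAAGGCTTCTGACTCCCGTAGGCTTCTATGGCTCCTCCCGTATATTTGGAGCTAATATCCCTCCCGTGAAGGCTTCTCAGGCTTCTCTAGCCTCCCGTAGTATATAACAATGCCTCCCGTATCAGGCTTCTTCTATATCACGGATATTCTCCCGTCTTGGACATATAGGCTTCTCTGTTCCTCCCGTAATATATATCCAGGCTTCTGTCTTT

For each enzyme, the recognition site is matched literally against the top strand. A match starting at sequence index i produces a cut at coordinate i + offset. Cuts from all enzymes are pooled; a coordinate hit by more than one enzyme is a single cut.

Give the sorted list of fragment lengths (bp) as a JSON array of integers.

[1,2,2,2,4,6,7,8,8,8,8,9,9,9,9,10,10,10,11,12,13,13,13,14,14,15,16,18]

Scan for sites:
  OquVI (ATAT, off=4): starts [25, 90, 103, 150, 183, 192, 211, 237, 239, 241] → cuts [29, 94, 107, 154, 187, 196, 215, 241, 243, 245]
  PtaII (CTCCCGT, off=0): starts [2, 61, 83, 109, 140, 162, 197, 229] → cuts [2, 61, 83, 109, 140, 162, 197, 229]
  YnoIV (AGGCTTCT, off=6): starts [10, 33, 41, 51, 68, 118, 127, 172, 215, 247] → cuts [16, 39, 47, 57, 74, 124, 133, 178, 221, 253]

Pooled cuts: [2, 16, 29, 39, 47, 57, 61, 74, 83, 94, 107, 109, 124, 133, 140, 154, 162, 178, 187, 196, 197, 215, 221, 229, 241, 243, 245, 253]

Fragment lengths:
  2→16: 14 bp
  16→29: 13 bp
  29→39: 10 bp
  39→47: 8 bp
  47→57: 10 bp
  57→61: 4 bp
  61→74: 13 bp
  74→83: 9 bp
  83→94: 11 bp
  94→107: 13 bp
  107→109: 2 bp
  109→124: 15 bp
  124→133: 9 bp
  133→140: 7 bp
  140→154: 14 bp
  154→162: 8 bp
  162→178: 16 bp
  178→187: 9 bp
  187→196: 9 bp
  196→197: 1 bp
  197→215: 18 bp
  215→221: 6 bp
  221→229: 8 bp
  229→241: 12 bp
  241→243: 2 bp
  243→245: 2 bp
  245→253: 8 bp
  253→2 (wrap): 261-253+2 = 10 bp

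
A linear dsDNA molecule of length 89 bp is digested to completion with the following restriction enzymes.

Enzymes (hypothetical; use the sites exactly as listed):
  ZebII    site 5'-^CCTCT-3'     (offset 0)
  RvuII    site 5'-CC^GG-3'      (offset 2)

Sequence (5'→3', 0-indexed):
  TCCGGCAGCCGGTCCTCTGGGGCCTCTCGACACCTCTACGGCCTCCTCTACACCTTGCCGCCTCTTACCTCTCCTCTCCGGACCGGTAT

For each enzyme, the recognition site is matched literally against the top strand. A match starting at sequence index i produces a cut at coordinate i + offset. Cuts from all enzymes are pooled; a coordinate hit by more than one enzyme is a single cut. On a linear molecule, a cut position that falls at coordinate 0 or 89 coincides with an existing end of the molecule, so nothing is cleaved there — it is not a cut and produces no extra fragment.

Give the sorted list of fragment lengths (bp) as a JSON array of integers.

Scan for sites:
  ZebII (CCTCT, off=0): starts [13, 22, 32, 44, 60, 67, 72] → cuts [13, 22, 32, 44, 60, 67, 72]
  RvuII (CCGG, off=2): starts [1, 8, 77, 82] → cuts [3, 10, 79, 84]

Pooled cuts: [3, 10, 13, 22, 32, 44, 60, 67, 72, 79, 84]

Fragments:
  [0,3): 3 bp
  [3,10): 7 bp
  [10,13): 3 bp
  [13,22): 9 bp
  [22,32): 10 bp
  [32,44): 12 bp
  [44,60): 16 bp
  [60,67): 7 bp
  [67,72): 5 bp
  [72,79): 7 bp
  [79,84): 5 bp
  [84,89): 5 bp

[3,3,5,5,5,7,7,7,9,10,12,16]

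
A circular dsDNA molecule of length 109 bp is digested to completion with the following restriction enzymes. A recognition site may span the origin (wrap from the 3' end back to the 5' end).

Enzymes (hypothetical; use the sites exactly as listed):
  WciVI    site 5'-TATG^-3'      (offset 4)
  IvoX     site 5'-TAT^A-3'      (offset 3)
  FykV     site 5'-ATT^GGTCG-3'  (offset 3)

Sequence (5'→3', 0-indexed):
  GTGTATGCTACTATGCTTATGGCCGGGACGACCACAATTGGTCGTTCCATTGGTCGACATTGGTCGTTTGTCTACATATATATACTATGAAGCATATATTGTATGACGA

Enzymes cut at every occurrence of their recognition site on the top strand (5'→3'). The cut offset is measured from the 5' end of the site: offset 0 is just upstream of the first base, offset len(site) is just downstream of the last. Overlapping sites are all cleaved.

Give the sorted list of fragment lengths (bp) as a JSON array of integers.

Per-enzyme occurrences:
  WciVI TATG/4: at [3, 11, 17, 85, 101] ⇒ [7, 15, 21, 89, 105]
  IvoX TATA/3: at [76, 78, 80, 94] ⇒ [79, 81, 83, 97]
  FykV ATTGGTCG/3: at [36, 48, 58] ⇒ [39, 51, 61]

All cut coordinates (distinct, sorted): [7, 15, 21, 39, 51, 61, 79, 81, 83, 89, 97, 105]

Fragments:
  7→15: 8 bp
  15→21: 6 bp
  21→39: 18 bp
  39→51: 12 bp
  51→61: 10 bp
  61→79: 18 bp
  79→81: 2 bp
  81→83: 2 bp
  83→89: 6 bp
  89→97: 8 bp
  97→105: 8 bp
  105→7 (wrap): 109-105+7 = 11 bp

[2,2,6,6,8,8,8,10,11,12,18,18]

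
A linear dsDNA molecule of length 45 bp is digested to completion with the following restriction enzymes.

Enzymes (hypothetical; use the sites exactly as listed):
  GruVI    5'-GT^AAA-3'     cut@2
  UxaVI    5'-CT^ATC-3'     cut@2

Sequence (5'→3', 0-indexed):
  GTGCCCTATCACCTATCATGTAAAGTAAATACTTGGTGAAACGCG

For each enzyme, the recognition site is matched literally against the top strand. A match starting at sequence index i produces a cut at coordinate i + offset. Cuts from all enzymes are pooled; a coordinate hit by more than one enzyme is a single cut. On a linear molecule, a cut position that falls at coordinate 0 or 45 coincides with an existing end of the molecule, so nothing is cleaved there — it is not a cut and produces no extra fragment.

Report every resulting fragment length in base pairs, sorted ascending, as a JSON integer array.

[5,7,7,7,19]

Site scan:
  GruVI (GTAAA, off=2): starts [19, 24] → cuts [21, 26]
  UxaVI (CTATC, off=2): starts [5, 12] → cuts [7, 14]

Pooled cuts: [7, 14, 21, 26]

Fragments:
  [0,7): 7 bp
  [7,14): 7 bp
  [14,21): 7 bp
  [21,26): 5 bp
  [26,45): 19 bp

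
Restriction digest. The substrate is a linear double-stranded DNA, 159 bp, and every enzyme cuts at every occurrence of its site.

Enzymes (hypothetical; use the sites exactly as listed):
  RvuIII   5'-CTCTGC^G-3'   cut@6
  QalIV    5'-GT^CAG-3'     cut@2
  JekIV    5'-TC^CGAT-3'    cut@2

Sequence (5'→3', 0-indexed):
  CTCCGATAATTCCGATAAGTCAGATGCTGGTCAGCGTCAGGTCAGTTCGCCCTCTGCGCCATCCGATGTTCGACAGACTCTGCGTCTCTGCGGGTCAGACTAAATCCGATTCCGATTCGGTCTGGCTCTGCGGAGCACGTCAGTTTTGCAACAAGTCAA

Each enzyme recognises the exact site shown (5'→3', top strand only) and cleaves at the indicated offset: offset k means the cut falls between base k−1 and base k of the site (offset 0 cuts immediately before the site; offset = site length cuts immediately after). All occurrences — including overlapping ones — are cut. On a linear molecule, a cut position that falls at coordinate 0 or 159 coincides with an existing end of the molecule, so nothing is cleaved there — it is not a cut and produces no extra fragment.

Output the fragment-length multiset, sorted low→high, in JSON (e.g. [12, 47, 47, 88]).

Per-enzyme occurrences:
  RvuIII (CTCTGCG, off=6): starts [51, 77, 85, 125] → cuts [57, 83, 91, 131]
  QalIV (GTCAG, off=2): starts [18, 29, 35, 40, 93, 138] → cuts [20, 31, 37, 42, 95, 140]
  JekIV (TCCGAT, off=2): starts [1, 10, 61, 104, 110] → cuts [3, 12, 63, 106, 112]

All cut coordinates (distinct, sorted): [3, 12, 20, 31, 37, 42, 57, 63, 83, 91, 95, 106, 112, 131, 140]

Fragments:
  [0,3): 3 bp
  [3,12): 9 bp
  [12,20): 8 bp
  [20,31): 11 bp
  [31,37): 6 bp
  [37,42): 5 bp
  [42,57): 15 bp
  [57,63): 6 bp
  [63,83): 20 bp
  [83,91): 8 bp
  [91,95): 4 bp
  [95,106): 11 bp
  [106,112): 6 bp
  [112,131): 19 bp
  [131,140): 9 bp
  [140,159): 19 bp

[3,4,5,6,6,6,8,8,9,9,11,11,15,19,19,20]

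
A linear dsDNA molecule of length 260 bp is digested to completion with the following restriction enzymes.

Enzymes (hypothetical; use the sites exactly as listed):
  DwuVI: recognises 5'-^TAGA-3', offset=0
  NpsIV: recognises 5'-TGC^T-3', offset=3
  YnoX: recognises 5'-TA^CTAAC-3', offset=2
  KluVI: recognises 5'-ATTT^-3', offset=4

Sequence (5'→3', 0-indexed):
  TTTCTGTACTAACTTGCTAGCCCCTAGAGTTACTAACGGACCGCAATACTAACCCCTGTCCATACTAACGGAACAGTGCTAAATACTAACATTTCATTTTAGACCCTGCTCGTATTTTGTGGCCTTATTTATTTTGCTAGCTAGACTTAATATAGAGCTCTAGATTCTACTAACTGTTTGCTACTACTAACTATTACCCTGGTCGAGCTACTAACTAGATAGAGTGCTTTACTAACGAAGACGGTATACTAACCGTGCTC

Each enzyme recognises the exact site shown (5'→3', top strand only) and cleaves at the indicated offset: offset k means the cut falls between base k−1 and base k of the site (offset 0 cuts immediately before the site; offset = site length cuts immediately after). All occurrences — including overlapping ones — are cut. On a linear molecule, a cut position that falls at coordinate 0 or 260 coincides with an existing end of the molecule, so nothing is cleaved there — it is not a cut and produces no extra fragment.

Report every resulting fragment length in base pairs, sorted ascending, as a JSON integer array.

Per-enzyme occurrences:
  DwuVI (TAGA, off=0): starts [24, 99, 141, 152, 160, 215, 219] → cuts [24, 99, 141, 152, 160, 215, 219]
  NpsIV (TGCT, off=3): starts [14, 76, 106, 134, 178, 224, 255] → cuts [17, 79, 109, 137, 181, 227, 258]
  YnoX (TACTAAC, off=2): starts [6, 30, 46, 62, 83, 167, 184, 208, 229, 246] → cuts [8, 32, 48, 64, 85, 169, 186, 210, 231, 248]
  KluVI (ATTT, off=4): starts [90, 95, 113, 126, 130] → cuts [94, 99, 117, 130, 134]

All cut coordinates (distinct, sorted): [8, 17, 24, 32, 48, 64, 79, 85, 94, 99, 109, 117, 130, 134, 137, 141, 152, 160, 169, 181, 186, 210, 215, 219, 227, 231, 248, 258]

Fragment lengths:
  [0,8): 8 bp
  [8,17): 9 bp
  [17,24): 7 bp
  [24,32): 8 bp
  [32,48): 16 bp
  [48,64): 16 bp
  [64,79): 15 bp
  [79,85): 6 bp
  [85,94): 9 bp
  [94,99): 5 bp
  [99,109): 10 bp
  [109,117): 8 bp
  [117,130): 13 bp
  [130,134): 4 bp
  [134,137): 3 bp
  [137,141): 4 bp
  [141,152): 11 bp
  [152,160): 8 bp
  [160,169): 9 bp
  [169,181): 12 bp
  [181,186): 5 bp
  [186,210): 24 bp
  [210,215): 5 bp
  [215,219): 4 bp
  [219,227): 8 bp
  [227,231): 4 bp
  [231,248): 17 bp
  [248,258): 10 bp
  [258,260): 2 bp

[2,3,4,4,4,4,5,5,5,6,7,8,8,8,8,8,9,9,9,10,10,11,12,13,15,16,16,17,24]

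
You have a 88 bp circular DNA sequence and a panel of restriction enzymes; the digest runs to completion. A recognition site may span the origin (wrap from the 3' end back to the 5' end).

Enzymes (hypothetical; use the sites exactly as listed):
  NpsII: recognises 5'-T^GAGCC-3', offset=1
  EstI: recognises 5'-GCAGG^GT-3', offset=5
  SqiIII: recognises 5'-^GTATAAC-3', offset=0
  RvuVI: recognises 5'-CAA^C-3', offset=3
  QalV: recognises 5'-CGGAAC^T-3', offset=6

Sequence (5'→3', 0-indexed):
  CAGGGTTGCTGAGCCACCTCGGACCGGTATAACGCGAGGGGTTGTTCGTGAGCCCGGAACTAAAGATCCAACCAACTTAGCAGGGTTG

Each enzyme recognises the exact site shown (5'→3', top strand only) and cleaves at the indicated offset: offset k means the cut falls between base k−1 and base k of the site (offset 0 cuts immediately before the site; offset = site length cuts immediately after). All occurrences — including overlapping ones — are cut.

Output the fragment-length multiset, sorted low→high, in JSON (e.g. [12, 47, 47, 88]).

Scan for sites:
  NpsII (TGAGCC, off=1): starts [9, 48] → cuts [10, 49]
  EstI (GCAGGGT, off=5): starts [79, 87] → cuts [4, 84]
  SqiIII (GTATAAC, off=0): starts [26] → cuts [26]
  RvuVI (CAAC, off=3): starts [68, 72] → cuts [71, 75]
  QalV (CGGAACT, off=6): starts [54] → cuts [60]

All cut coordinates (distinct, sorted): [4, 10, 26, 49, 60, 71, 75, 84]

Fragment lengths:
  4→10: 6 bp
  10→26: 16 bp
  26→49: 23 bp
  49→60: 11 bp
  60→71: 11 bp
  71→75: 4 bp
  75→84: 9 bp
  84→4 (wrap): 88-84+4 = 8 bp

[4,6,8,9,11,11,16,23]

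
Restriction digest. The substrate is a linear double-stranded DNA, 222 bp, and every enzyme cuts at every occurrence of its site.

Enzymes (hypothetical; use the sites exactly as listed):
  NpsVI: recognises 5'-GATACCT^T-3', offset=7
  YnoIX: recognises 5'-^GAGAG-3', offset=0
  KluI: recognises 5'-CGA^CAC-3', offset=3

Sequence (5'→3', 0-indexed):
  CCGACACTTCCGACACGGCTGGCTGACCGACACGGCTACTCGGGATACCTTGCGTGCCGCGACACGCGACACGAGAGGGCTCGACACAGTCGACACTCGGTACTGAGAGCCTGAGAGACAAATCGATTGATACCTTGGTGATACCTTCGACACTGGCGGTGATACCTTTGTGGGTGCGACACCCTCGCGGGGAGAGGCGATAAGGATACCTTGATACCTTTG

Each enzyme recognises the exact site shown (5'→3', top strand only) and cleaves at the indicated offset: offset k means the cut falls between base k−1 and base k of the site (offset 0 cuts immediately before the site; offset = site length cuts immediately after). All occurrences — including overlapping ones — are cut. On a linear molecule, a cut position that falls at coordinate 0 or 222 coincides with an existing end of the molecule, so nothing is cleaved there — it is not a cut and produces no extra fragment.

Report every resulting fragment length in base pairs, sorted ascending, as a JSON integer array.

Scan for sites:
  NpsVI (GATACCTT, off=7): starts [43, 128, 139, 160, 204, 212] → cuts [50, 135, 146, 167, 211, 219]
  YnoIX (GAGAG, off=0): starts [72, 104, 112, 191] → cuts [72, 104, 112, 191]
  KluI (CGACAC, off=3): starts [1, 10, 27, 59, 66, 81, 90, 147, 176] → cuts [4, 13, 30, 62, 69, 84, 93, 150, 179]

All cut coordinates (distinct, sorted): [4, 13, 30, 50, 62, 69, 72, 84, 93, 104, 112, 135, 146, 150, 167, 179, 191, 211, 219]

Fragments:
  [0,4): 4 bp
  [4,13): 9 bp
  [13,30): 17 bp
  [30,50): 20 bp
  [50,62): 12 bp
  [62,69): 7 bp
  [69,72): 3 bp
  [72,84): 12 bp
  [84,93): 9 bp
  [93,104): 11 bp
  [104,112): 8 bp
  [112,135): 23 bp
  [135,146): 11 bp
  [146,150): 4 bp
  [150,167): 17 bp
  [167,179): 12 bp
  [179,191): 12 bp
  [191,211): 20 bp
  [211,219): 8 bp
  [219,222): 3 bp

[3,3,4,4,7,8,8,9,9,11,11,12,12,12,12,17,17,20,20,23]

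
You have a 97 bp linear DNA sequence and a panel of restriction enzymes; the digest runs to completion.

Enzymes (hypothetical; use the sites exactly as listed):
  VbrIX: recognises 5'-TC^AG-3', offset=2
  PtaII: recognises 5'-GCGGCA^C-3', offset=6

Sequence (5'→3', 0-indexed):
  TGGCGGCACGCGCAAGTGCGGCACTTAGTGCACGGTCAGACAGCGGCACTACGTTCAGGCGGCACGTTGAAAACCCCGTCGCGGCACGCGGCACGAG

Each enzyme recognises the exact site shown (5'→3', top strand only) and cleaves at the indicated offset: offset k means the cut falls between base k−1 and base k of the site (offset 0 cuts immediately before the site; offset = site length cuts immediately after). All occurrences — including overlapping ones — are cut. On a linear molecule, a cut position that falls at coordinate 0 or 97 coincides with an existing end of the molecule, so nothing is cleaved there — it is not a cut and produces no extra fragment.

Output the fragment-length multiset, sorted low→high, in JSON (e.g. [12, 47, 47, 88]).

[4,7,8,8,8,11,14,15,22]

Scan for sites:
  VbrIX TCAG/2: at [35, 54] ⇒ [37, 56]
  PtaII GCGGCAC/6: at [2, 17, 42, 58, 80, 87] ⇒ [8, 23, 48, 64, 86, 93]

Pooled cuts: [8, 23, 37, 48, 56, 64, 86, 93]

Fragment lengths:
  [0,8): 8 bp
  [8,23): 15 bp
  [23,37): 14 bp
  [37,48): 11 bp
  [48,56): 8 bp
  [56,64): 8 bp
  [64,86): 22 bp
  [86,93): 7 bp
  [93,97): 4 bp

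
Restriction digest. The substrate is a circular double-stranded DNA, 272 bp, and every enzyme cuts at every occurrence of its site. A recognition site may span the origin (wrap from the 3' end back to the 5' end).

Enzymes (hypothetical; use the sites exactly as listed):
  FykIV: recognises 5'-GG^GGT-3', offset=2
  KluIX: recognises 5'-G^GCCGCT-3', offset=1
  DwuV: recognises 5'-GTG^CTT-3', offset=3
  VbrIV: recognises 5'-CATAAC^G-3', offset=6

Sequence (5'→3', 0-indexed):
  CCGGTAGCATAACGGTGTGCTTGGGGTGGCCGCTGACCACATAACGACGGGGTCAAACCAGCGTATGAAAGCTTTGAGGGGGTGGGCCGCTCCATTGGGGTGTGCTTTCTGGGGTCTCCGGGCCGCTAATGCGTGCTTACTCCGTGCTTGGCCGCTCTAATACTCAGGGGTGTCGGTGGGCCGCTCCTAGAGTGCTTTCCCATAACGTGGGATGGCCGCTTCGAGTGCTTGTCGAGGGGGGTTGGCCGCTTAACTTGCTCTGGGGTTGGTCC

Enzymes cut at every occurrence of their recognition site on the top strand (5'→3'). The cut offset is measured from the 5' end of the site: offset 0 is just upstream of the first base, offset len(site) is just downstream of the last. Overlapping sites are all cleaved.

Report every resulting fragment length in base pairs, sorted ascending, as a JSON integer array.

[4,4,5,5,5,5,6,6,8,8,9,11,11,12,12,13,13,14,15,17,18,19,22,30]

Scan for sites:
  FykIV GGGGT/2: at [22, 48, 78, 96, 110, 166, 237, 261] ⇒ [24, 50, 80, 98, 112, 168, 239, 263]
  KluIX GGCCGCT/1: at [27, 84, 120, 149, 178, 213, 243] ⇒ [28, 85, 121, 150, 179, 214, 244]
  DwuV GTGCTT/3: at [16, 101, 132, 143, 191, 224] ⇒ [19, 104, 135, 146, 194, 227]
  VbrIV CATAACG/6: at [7, 39, 200] ⇒ [13, 45, 206]

Pooled cuts: [13, 19, 24, 28, 45, 50, 80, 85, 98, 104, 112, 121, 135, 146, 150, 168, 179, 194, 206, 214, 227, 239, 244, 263]

Fragments:
  13→19: 6 bp
  19→24: 5 bp
  24→28: 4 bp
  28→45: 17 bp
  45→50: 5 bp
  50→80: 30 bp
  80→85: 5 bp
  85→98: 13 bp
  98→104: 6 bp
  104→112: 8 bp
  112→121: 9 bp
  121→135: 14 bp
  135→146: 11 bp
  146→150: 4 bp
  150→168: 18 bp
  168→179: 11 bp
  179→194: 15 bp
  194→206: 12 bp
  206→214: 8 bp
  214→227: 13 bp
  227→239: 12 bp
  239→244: 5 bp
  244→263: 19 bp
  263→13 (wrap): 272-263+13 = 22 bp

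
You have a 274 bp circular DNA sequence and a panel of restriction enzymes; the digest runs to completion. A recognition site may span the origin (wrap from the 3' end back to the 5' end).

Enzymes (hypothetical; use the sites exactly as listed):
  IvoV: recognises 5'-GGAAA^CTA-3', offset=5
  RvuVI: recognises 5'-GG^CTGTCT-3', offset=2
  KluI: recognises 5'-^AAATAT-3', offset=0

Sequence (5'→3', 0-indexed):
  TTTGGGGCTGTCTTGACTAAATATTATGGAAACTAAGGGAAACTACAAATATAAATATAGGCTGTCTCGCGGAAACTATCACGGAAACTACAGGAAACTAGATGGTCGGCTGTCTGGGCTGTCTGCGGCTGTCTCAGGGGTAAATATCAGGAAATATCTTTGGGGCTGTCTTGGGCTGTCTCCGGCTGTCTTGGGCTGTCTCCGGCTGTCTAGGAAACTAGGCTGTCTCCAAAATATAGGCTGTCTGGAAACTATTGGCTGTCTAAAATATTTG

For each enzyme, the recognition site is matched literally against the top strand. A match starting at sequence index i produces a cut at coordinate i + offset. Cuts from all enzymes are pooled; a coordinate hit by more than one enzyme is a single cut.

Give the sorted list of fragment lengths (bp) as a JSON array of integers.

[4,5,6,7,7,9,9,9,9,10,10,10,10,10,10,10,10,11,11,12,12,12,13,14,14,14,16]

Scan for sites:
  IvoV GGAAACTA/5: at [27, 37, 70, 82, 92, 212, 246] ⇒ [32, 42, 75, 87, 97, 217, 251]
  RvuVI GGCTGTCT/2: at [5, 59, 107, 116, 126, 163, 173, 183, 193, 203, 220, 238, 256] ⇒ [7, 61, 109, 118, 128, 165, 175, 185, 195, 205, 222, 240, 258]
  KluI AAATAT/0: at [18, 46, 52, 141, 151, 231, 265] ⇒ [18, 46, 52, 141, 151, 231, 265]

Pooled cuts: [7, 18, 32, 42, 46, 52, 61, 75, 87, 97, 109, 118, 128, 141, 151, 165, 175, 185, 195, 205, 217, 222, 231, 240, 251, 258, 265]

Fragment lengths:
  7→18: 11 bp
  18→32: 14 bp
  32→42: 10 bp
  42→46: 4 bp
  46→52: 6 bp
  52→61: 9 bp
  61→75: 14 bp
  75→87: 12 bp
  87→97: 10 bp
  97→109: 12 bp
  109→118: 9 bp
  118→128: 10 bp
  128→141: 13 bp
  141→151: 10 bp
  151→165: 14 bp
  165→175: 10 bp
  175→185: 10 bp
  185→195: 10 bp
  195→205: 10 bp
  205→217: 12 bp
  217→222: 5 bp
  222→231: 9 bp
  231→240: 9 bp
  240→251: 11 bp
  251→258: 7 bp
  258→265: 7 bp
  265→7 (wrap): 274-265+7 = 16 bp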